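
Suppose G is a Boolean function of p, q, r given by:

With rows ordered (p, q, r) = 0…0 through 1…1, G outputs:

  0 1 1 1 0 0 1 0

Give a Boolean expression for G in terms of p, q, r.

G(p, q, r) = ((((not p and not q) and r) or ((not p and q) and not r)) or ((not p and q) and r)) or ((p and q) and not r)

G=1 on 4 inputs: (0,0,1), (0,1,0), (0,1,1), (1,1,0). Reading each as a conjunction of literals (¬p·¬q·r, ¬p·q·¬r, ¬p·q·r, p·q·¬r) and taking the OR gives the canonical DNF.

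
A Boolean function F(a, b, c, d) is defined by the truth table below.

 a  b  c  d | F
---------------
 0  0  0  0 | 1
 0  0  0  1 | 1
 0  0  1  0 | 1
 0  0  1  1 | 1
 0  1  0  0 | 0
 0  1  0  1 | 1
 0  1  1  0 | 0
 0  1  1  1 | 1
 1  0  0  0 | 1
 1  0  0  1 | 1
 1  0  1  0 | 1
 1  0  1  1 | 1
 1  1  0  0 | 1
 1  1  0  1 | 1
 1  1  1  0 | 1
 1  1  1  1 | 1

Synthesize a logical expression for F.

F is 0 on only 2 rows — (0,1,0,0), (0,1,1,0). Writing each as a minterm (¬a·b·¬c·¬d, ¬a·b·c·¬d) and OR-ing them characterizes exactly where F=0, so F is the negation of that disjunction.

F(a, b, c, d) = ((((a' · b) · c') · d') + (((a' · b) · c) · d'))'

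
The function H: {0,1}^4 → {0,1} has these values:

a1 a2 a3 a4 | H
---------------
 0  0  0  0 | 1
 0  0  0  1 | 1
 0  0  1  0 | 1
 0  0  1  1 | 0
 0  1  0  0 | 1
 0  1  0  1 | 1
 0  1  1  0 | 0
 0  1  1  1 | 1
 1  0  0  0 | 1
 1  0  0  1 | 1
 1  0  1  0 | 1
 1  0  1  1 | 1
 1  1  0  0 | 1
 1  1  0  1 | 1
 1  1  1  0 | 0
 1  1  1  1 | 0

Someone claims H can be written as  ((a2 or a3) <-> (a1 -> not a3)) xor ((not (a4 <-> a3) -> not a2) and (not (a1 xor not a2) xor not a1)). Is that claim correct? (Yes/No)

Evaluate ((a2 or a3) <-> (a1 -> not a3)) xor ((not (a4 <-> a3) -> not a2) and (not (a1 xor not a2) xor not a1)) on each row and compare to H:
  a1=0, a2=0, a3=0, a4=0: formula gives 1, H = 1 ✓
  a1=0, a2=0, a3=0, a4=1: formula gives 1, H = 1 ✓
  a1=0, a2=0, a3=1, a4=0: formula gives 0, but H = 1 ✗
Row (0,0,1,0) is a counterexample, so the formula is not equivalent to H.

No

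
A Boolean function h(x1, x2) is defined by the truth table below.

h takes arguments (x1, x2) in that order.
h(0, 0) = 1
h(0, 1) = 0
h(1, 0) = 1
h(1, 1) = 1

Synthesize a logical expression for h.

h(x1, x2) = ~(~x1 & x2)

h is 0 on exactly one input, (0,1), whose minterm is ¬x1·x2. So h is the negation of that single conjunction.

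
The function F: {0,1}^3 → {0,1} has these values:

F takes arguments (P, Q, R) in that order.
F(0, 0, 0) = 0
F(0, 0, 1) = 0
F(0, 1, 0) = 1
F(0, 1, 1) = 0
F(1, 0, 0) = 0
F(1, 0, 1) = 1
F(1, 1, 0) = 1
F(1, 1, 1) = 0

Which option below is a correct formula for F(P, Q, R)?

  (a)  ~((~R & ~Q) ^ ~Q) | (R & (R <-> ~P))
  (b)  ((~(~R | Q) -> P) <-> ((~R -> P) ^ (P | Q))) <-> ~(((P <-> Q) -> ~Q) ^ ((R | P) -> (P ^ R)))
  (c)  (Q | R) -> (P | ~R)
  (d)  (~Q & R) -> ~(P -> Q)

b

(a) fails at (0,0,0): the formula yields 1, F is 0.
(c) fails at (0,0,0): the formula yields 1, F is 0.
(d) fails at (0,0,0): the formula yields 1, F is 0.
(b) is the remaining candidate, and it agrees with F on all 8 inputs.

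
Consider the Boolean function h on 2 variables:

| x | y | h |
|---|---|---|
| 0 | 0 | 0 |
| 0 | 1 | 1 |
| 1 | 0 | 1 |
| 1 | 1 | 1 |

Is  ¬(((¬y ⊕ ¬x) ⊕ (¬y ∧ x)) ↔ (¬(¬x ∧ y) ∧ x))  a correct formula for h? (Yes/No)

Yes

Check the formula against h row by row:
  x=0, y=0: formula gives 0, h = 0 ✓
  x=0, y=1: formula gives 1, h = 1 ✓
  x=1, y=0: formula gives 1, h = 1 ✓
  x=1, y=1: formula gives 1, h = 1 ✓
Every row agrees, so the formula is equivalent.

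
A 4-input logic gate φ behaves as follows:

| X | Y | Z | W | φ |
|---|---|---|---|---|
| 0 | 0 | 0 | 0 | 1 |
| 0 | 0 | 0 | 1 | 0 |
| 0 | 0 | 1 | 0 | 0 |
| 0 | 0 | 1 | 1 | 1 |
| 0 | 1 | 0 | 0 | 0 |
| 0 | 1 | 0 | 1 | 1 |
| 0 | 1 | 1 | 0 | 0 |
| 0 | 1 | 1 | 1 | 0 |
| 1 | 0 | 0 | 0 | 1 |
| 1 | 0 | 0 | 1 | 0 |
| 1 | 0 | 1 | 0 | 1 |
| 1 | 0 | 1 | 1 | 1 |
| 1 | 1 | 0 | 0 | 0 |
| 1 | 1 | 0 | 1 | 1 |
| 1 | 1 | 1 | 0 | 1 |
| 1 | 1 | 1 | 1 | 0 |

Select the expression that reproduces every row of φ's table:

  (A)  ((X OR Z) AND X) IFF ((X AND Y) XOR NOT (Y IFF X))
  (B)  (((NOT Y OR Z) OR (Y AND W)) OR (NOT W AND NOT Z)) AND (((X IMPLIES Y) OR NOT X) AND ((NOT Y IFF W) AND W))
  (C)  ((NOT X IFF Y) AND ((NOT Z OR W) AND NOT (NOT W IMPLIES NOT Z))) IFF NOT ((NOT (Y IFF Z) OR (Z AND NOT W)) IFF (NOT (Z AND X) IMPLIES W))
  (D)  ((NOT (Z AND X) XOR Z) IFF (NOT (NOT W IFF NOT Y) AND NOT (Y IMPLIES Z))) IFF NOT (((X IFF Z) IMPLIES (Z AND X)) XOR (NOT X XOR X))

C

(A): at (0,0,0,1) it gives 1, but φ = 0 — eliminated.
(B): at (0,0,0,0) it gives 0, but φ = 1 — eliminated.
(D): at (0,0,0,1) it gives 1, but φ = 0 — eliminated.
Only (C) survives; checking it on all 16 rows confirms it matches φ.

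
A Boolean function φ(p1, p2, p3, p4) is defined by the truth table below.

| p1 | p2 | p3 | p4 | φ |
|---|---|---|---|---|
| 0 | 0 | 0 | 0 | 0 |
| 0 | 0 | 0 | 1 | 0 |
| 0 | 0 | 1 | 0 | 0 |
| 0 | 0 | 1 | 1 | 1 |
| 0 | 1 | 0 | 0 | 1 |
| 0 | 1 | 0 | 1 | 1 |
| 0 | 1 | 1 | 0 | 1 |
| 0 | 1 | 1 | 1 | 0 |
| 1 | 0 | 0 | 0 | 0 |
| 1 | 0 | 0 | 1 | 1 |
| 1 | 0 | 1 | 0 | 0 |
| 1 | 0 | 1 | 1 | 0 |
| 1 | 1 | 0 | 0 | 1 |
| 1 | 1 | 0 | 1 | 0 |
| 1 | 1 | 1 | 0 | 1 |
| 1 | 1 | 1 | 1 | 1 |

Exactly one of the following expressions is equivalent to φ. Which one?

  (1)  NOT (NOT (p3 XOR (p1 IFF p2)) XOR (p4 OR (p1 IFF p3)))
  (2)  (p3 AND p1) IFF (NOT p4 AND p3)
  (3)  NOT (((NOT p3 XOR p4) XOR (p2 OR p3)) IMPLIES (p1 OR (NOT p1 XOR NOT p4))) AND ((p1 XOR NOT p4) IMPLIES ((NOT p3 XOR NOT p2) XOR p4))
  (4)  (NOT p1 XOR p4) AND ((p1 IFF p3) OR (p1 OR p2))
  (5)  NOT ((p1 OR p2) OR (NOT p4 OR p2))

1

(2) fails at (0,0,0,0): the formula yields 1, φ is 0.
(3) fails at (0,0,1,0): the formula yields 1, φ is 0.
(4) fails at (0,0,0,0): the formula yields 1, φ is 0.
(5) fails at (0,0,0,1): the formula yields 1, φ is 0.
That leaves (1). Evaluating it on every row reproduces the table of φ exactly.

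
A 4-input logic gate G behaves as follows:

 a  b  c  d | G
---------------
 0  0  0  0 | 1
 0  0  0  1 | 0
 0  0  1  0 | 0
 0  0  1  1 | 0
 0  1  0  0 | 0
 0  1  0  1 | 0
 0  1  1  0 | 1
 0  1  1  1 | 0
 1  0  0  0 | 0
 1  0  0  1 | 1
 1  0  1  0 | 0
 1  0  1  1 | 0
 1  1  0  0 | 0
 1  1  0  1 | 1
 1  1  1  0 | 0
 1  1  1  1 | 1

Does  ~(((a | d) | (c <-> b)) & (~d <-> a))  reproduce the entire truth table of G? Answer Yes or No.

No

Check the formula against G row by row:
  a=0, b=0, c=0, d=0: formula gives 1, G = 1 ✓
  a=0, b=0, c=0, d=1: formula gives 0, G = 0 ✓
  a=0, b=0, c=1, d=0: formula gives 1, but G = 0 ✗
A single disagreement suffices: at (0,0,1,0) they differ, so the formula does not compute G.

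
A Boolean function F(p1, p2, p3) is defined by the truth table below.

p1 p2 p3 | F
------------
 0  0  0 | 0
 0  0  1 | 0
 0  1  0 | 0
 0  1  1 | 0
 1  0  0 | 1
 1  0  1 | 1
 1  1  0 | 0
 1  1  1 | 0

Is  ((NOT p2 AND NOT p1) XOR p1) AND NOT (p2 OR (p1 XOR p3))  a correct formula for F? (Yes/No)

No

Test each input against both F and the formula:
  p1=0, p2=0, p3=0: formula gives 1, but F = 0 ✗
A single disagreement suffices: at (0,0,0) they differ, so the formula does not compute F.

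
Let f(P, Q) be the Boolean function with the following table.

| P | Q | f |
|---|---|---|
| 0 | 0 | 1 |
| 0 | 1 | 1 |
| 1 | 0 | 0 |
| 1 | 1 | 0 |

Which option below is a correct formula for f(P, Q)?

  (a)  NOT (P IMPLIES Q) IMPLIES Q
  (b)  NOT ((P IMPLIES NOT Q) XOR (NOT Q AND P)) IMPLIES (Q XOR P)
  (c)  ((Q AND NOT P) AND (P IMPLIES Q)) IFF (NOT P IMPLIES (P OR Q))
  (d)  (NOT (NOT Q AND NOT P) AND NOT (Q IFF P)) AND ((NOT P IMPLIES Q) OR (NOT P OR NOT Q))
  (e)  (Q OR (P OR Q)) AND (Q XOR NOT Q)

c

(a): at (1,1) it gives 1, but f = 0 — eliminated.
(b): at (1,0) it gives 1, but f = 0 — eliminated.
(d): at (0,0) it gives 0, but f = 1 — eliminated.
(e): at (0,0) it gives 0, but f = 1 — eliminated.
That leaves (c). Evaluating it on every row reproduces the table of f exactly.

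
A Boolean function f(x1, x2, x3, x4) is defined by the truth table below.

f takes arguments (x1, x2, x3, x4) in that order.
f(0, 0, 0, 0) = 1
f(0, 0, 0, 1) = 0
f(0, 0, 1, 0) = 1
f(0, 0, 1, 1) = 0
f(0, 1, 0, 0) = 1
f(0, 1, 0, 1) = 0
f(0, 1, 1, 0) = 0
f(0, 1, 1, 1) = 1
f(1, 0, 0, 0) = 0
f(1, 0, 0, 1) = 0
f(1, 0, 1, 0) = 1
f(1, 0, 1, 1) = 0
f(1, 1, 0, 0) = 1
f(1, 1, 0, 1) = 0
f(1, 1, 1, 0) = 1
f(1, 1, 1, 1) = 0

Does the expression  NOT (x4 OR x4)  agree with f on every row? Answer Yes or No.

Evaluate NOT (x4 OR x4) on each row and compare to f:
  x1=0, x2=0, x3=0, x4=0: formula gives 1, f = 1 ✓
  x1=0, x2=0, x3=0, x4=1: formula gives 0, f = 0 ✓
  x1=0, x2=0, x3=1, x4=0: formula gives 1, f = 1 ✓
  x1=0, x2=0, x3=1, x4=1: formula gives 0, f = 0 ✓
  …
  x1=0, x2=1, x3=1, x4=0: formula gives 1, but f = 0 ✗
A single disagreement suffices: at (0,1,1,0) they differ, so the formula does not compute f.

No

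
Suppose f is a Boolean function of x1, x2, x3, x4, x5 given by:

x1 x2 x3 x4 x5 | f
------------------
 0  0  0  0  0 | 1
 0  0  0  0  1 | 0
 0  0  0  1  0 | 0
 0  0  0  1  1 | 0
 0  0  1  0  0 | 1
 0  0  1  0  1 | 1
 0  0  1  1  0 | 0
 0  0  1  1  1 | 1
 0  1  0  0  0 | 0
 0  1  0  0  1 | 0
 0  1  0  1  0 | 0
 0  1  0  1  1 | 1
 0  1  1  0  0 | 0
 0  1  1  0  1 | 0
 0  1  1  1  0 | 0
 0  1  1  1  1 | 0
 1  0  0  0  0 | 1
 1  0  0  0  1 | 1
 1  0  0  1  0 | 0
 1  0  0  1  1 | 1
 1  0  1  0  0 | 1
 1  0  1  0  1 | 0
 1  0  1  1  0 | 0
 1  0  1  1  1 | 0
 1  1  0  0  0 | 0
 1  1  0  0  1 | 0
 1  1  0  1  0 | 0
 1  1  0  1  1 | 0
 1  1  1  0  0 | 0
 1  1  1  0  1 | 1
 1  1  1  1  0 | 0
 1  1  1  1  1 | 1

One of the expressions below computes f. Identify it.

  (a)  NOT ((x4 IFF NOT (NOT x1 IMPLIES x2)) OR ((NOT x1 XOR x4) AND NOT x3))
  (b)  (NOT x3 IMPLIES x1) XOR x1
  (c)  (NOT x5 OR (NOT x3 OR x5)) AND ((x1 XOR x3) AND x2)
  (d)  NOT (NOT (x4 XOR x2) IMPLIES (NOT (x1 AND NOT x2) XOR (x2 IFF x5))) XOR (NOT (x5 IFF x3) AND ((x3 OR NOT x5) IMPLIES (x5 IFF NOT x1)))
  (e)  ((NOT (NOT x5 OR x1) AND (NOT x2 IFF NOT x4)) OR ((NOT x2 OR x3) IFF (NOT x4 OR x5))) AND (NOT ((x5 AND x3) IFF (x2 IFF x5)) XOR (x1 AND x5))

(a) fails at (0,0,0,0,0): the formula yields 0, f is 1.
(b) fails at (0,0,0,0,0): the formula yields 0, f is 1.
(c) fails at (0,0,0,0,0): the formula yields 0, f is 1.
(d) fails at (0,0,0,0,1): the formula yields 1, f is 0.
That leaves (e). Evaluating it on every row reproduces the table of f exactly.

e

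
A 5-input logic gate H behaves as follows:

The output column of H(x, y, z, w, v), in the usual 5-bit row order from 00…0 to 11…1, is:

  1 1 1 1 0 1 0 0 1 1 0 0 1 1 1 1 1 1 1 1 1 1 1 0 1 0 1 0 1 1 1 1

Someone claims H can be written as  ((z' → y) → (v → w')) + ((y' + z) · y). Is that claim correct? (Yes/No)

Test each input against both H and the formula:
  x=0, y=0, z=0, w=0, v=0: formula gives 1, H = 1 ✓
  x=0, y=0, z=0, w=0, v=1: formula gives 1, H = 1 ✓
  x=0, y=0, z=0, w=1, v=0: formula gives 1, H = 1 ✓
  x=0, y=0, z=0, w=1, v=1: formula gives 1, H = 1 ✓
  x=0, y=0, z=1, w=0, v=0: formula gives 1, but H = 0 ✗
A single disagreement suffices: at (0,0,1,0,0) they differ, so the formula does not compute H.

No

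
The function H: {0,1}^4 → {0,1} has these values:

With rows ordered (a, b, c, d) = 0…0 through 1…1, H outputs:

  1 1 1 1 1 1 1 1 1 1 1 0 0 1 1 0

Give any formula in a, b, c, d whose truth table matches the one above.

H is 0 on only 3 rows — (1,0,1,1), (1,1,0,0), (1,1,1,1). Writing each as a minterm (a·¬b·c·d, a·b·¬c·¬d, a·b·c·d) and OR-ing them characterizes exactly where H=0, so H is the negation of that disjunction.

H(a, b, c, d) = not (((((a and not b) and c) and d) or (((a and b) and not c) and not d)) or (((a and b) and c) and d))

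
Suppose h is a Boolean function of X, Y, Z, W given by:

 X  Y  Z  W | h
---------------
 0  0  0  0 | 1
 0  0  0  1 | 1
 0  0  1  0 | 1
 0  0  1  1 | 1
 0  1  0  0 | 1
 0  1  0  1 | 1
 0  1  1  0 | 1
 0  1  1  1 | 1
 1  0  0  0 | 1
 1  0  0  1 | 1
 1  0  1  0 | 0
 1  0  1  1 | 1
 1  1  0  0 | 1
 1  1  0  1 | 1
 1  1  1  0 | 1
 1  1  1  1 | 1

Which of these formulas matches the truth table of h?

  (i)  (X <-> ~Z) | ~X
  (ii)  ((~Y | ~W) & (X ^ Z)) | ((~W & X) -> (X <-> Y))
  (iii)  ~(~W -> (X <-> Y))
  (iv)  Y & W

ii

(i) disagrees with h on (1,0,1,1) (formula → 0, table → 1); rule it out.
(iii) disagrees with h on (0,0,0,0) (formula → 0, table → 1); rule it out.
(iv) disagrees with h on (0,0,0,0) (formula → 0, table → 1); rule it out.
Only (ii) survives; checking it on all 16 rows confirms it matches h.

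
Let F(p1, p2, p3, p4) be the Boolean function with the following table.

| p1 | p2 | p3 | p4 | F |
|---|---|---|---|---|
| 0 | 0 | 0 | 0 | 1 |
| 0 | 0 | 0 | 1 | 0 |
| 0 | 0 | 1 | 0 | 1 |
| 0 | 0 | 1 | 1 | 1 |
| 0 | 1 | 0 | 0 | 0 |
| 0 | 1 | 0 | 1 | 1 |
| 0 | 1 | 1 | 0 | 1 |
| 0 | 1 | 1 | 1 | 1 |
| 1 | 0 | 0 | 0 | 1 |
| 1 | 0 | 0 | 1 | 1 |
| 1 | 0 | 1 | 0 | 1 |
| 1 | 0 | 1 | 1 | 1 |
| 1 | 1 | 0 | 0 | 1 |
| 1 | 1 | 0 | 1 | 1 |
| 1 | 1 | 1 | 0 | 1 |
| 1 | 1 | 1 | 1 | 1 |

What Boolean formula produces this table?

F(p1, p2, p3, p4) = ¬((((¬p1 ∧ ¬p2) ∧ ¬p3) ∧ p4) ∨ (((¬p1 ∧ p2) ∧ ¬p3) ∧ ¬p4))

There are just 2 zero rows: (0,0,0,1), (0,1,0,0). Their minterms are ¬p1·¬p2·¬p3·p4, ¬p1·p2·¬p3·¬p4; the OR of those covers precisely the 0-outputs, and negating it yields F.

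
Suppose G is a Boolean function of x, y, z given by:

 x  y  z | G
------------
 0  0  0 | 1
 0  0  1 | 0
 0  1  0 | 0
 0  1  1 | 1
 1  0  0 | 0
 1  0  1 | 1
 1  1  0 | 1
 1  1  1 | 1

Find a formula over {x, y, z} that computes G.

G(x, y, z) = ¬((((¬x ∧ ¬y) ∧ z) ∨ ((¬x ∧ y) ∧ ¬z)) ∨ ((x ∧ ¬y) ∧ ¬z))

The 0-rows are (0,0,1), (0,1,0), (1,0,0). Take each as a conjunction (¬x·¬y·z, ¬x·y·¬z, x·¬y·¬z), form their disjunction, and complement — that gives a formula that is 1 everywhere G is.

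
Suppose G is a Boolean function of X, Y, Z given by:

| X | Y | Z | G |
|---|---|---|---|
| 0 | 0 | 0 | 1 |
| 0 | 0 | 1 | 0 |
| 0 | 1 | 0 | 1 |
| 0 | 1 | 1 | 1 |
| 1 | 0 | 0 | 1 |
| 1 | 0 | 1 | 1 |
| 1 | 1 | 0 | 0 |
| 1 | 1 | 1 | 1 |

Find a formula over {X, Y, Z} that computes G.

G(X, Y, Z) = NOT (((NOT X AND NOT Y) AND Z) OR ((X AND Y) AND NOT Z))

There are just 2 zero rows: (0,0,1), (1,1,0). Their minterms are ¬X·¬Y·Z, X·Y·¬Z; the OR of those covers precisely the 0-outputs, and negating it yields G.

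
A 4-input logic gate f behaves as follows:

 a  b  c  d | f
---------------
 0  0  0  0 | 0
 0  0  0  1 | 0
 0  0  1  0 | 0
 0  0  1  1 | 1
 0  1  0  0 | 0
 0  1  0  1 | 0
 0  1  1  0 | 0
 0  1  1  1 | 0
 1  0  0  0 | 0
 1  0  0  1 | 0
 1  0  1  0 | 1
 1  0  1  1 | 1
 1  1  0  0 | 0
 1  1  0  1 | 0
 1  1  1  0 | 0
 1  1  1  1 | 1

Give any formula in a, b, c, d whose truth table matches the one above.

f(a, b, c, d) = (((((NOT a AND NOT b) AND c) AND d) OR (((a AND NOT b) AND c) AND NOT d)) OR (((a AND NOT b) AND c) AND d)) OR (((a AND b) AND c) AND d)

Collect the rows where f=1 — (0,0,1,1), (1,0,1,0), (1,0,1,1), (1,1,1,1) — and write one minterm per row: ¬a·¬b·c·d, a·¬b·c·¬d, a·¬b·c·d, a·b·c·d. Their union (logical OR) reproduces the table exactly.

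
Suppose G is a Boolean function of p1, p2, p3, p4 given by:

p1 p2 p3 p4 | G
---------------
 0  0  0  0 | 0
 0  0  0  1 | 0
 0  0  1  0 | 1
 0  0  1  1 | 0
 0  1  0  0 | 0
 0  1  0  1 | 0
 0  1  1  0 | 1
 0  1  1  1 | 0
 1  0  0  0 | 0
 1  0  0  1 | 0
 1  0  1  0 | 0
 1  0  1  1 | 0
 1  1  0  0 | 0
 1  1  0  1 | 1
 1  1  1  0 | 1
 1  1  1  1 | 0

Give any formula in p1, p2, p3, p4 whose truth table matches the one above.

G(p1, p2, p3, p4) = (((((~p1 & ~p2) & p3) & ~p4) | (((~p1 & p2) & p3) & ~p4)) | (((p1 & p2) & ~p3) & p4)) | (((p1 & p2) & p3) & ~p4)

G=1 on 4 inputs: (0,0,1,0), (0,1,1,0), (1,1,0,1), (1,1,1,0). Reading each as a conjunction of literals (¬p1·¬p2·p3·¬p4, ¬p1·p2·p3·¬p4, p1·p2·¬p3·p4, p1·p2·p3·¬p4) and taking the OR gives the canonical DNF.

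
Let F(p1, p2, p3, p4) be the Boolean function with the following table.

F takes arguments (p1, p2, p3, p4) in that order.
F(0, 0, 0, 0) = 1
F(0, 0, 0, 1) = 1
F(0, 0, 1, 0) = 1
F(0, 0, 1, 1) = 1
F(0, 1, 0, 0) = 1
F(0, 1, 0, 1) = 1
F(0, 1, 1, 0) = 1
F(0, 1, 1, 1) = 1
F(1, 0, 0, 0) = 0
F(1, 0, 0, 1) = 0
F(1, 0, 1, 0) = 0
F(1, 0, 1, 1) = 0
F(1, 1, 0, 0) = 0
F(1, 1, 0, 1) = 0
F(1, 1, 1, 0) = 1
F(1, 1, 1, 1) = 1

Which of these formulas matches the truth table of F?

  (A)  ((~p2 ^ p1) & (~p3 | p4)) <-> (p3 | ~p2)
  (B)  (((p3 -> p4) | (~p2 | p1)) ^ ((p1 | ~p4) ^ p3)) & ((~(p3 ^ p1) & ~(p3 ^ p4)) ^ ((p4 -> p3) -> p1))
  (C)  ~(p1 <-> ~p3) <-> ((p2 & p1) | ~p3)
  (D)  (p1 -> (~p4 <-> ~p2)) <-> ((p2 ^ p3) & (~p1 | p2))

(A) fails at (0,0,1,0): the formula yields 0, F is 1.
(B) fails at (0,0,0,0): the formula yields 0, F is 1.
(D) fails at (0,0,0,0): the formula yields 0, F is 1.
(C) is the remaining candidate, and it agrees with F on all 16 inputs.

C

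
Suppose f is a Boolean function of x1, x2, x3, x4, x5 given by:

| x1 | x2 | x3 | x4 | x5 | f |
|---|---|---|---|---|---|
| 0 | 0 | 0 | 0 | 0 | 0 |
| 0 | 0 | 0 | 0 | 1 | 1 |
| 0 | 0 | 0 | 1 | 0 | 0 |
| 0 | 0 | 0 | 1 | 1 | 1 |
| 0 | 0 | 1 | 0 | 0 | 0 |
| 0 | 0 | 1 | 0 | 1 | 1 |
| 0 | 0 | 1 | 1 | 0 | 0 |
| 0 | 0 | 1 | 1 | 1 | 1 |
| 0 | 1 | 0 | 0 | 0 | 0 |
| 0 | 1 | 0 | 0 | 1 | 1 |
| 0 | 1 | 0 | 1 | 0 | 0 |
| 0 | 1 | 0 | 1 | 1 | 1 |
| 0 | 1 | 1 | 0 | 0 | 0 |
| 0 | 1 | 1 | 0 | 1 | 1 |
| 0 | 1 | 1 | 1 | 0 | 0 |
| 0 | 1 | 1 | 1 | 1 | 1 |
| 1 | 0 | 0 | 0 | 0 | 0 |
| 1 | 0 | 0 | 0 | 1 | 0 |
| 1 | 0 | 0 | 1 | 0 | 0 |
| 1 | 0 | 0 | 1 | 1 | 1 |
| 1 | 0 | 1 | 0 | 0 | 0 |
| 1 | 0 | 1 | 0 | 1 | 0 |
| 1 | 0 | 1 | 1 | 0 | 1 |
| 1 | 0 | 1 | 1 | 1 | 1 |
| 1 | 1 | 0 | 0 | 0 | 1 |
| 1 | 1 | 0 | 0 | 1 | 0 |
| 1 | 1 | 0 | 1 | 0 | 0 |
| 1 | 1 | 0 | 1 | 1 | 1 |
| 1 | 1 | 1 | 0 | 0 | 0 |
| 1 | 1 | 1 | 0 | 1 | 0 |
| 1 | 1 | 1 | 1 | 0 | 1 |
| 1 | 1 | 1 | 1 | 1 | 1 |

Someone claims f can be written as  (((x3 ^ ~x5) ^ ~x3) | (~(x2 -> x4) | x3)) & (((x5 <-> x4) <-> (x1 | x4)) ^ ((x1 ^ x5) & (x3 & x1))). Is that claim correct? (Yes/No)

Yes

Evaluate (((x3 ^ ~x5) ^ ~x3) | (~(x2 -> x4) | x3)) & (((x5 <-> x4) <-> (x1 | x4)) ^ ((x1 ^ x5) & (x3 & x1))) on each row and compare to f:
  x1=0, x2=0, x3=0, x4=0, x5=0: formula gives 0, f = 0 ✓
  x1=0, x2=0, x3=0, x4=0, x5=1: formula gives 1, f = 1 ✓
  x1=0, x2=0, x3=0, x4=1, x5=0: formula gives 0, f = 0 ✓
  x1=0, x2=0, x3=0, x4=1, x5=1: formula gives 1, f = 1 ✓
  … (the remaining 28 rows also agree.)
All 32 rows match — the expression computes f exactly.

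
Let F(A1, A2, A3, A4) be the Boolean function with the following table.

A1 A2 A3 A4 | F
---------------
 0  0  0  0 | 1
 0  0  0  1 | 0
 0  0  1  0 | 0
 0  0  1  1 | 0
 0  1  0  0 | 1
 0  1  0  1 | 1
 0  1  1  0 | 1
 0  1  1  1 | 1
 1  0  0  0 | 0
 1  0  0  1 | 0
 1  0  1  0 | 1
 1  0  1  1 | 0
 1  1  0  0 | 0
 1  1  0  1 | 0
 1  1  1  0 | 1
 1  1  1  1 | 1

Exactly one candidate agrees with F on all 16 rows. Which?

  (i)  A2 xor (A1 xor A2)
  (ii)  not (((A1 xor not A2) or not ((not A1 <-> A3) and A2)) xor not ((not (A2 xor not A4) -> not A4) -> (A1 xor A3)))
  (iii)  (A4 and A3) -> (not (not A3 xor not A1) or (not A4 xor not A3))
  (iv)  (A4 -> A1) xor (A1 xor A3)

ii

(i): at (0,0,0,0) it gives 0, but F = 1 — eliminated.
(iii): at (0,0,0,1) it gives 1, but F = 0 — eliminated.
(iv): at (0,0,1,1) it gives 1, but F = 0 — eliminated.
That leaves (ii). Evaluating it on every row reproduces the table of F exactly.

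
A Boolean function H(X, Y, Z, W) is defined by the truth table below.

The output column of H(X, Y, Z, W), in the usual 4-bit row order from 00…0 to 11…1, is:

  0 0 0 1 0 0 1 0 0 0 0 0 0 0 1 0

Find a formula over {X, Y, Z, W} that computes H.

Collect the rows where H=1 — (0,0,1,1), (0,1,1,0), (1,1,1,0) — and write one minterm per row: ¬X·¬Y·Z·W, ¬X·Y·Z·¬W, X·Y·Z·¬W. Their union (logical OR) reproduces the table exactly.

H(X, Y, Z, W) = ((((NOT X AND NOT Y) AND Z) AND W) OR (((NOT X AND Y) AND Z) AND NOT W)) OR (((X AND Y) AND Z) AND NOT W)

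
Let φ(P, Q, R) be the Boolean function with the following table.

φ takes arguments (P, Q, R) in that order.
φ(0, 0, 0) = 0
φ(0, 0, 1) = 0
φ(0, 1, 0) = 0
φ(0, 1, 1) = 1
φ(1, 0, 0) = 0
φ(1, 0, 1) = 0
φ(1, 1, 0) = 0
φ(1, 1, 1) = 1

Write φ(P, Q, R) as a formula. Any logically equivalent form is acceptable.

Collect the rows where φ=1 — (0,1,1), (1,1,1) — and write one minterm per row: ¬P·Q·R, P·Q·R. Their union (logical OR) reproduces the table exactly.

φ(P, Q, R) = ((NOT P AND Q) AND R) OR ((P AND Q) AND R)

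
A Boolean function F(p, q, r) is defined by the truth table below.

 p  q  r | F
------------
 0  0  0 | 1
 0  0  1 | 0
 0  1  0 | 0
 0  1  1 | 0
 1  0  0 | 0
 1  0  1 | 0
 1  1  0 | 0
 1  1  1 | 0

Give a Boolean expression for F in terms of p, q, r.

The output is 1 only when every input is 0 — NOR of all inputs.

F(p, q, r) = ¬((p ∨ q) ∨ r)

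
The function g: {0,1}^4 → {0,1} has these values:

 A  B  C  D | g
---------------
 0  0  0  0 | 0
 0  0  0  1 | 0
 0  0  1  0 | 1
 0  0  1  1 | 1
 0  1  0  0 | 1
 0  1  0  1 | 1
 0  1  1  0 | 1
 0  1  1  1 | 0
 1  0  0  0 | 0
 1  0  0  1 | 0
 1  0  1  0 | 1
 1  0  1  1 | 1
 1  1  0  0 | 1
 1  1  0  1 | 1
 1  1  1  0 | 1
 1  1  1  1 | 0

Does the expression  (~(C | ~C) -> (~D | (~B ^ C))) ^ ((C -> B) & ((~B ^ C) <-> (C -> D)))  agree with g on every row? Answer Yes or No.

Test each input against both g and the formula:
  A=0, B=0, C=0, D=0: formula gives 0, g = 0 ✓
  A=0, B=0, C=0, D=1: formula gives 0, g = 0 ✓
  A=0, B=0, C=1, D=0: formula gives 1, g = 1 ✓
  A=0, B=0, C=1, D=1: formula gives 1, g = 1 ✓
  … (the remaining 12 rows also agree.)
All 16 rows match — the expression computes g exactly.

Yes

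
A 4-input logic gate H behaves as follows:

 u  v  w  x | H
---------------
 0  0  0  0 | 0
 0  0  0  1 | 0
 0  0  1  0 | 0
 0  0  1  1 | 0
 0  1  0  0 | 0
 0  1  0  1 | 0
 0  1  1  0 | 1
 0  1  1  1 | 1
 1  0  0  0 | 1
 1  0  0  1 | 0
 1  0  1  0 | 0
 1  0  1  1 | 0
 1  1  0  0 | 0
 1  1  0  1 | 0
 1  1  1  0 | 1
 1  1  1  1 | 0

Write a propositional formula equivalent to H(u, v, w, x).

Collect the rows where H=1 — (0,1,1,0), (0,1,1,1), (1,0,0,0), (1,1,1,0) — and write one minterm per row: ¬u·v·w·¬x, ¬u·v·w·x, u·¬v·¬w·¬x, u·v·w·¬x. Their union (logical OR) reproduces the table exactly.

H(u, v, w, x) = (((((NOT u AND v) AND w) AND NOT x) OR (((NOT u AND v) AND w) AND x)) OR (((u AND NOT v) AND NOT w) AND NOT x)) OR (((u AND v) AND w) AND NOT x)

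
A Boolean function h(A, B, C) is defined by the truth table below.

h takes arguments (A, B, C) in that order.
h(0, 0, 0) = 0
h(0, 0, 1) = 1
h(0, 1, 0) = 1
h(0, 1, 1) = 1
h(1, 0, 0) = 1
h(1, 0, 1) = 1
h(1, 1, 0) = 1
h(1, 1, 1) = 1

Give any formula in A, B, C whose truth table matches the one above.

h(A, B, C) = (A ∨ B) ∨ C

The output is 1 whenever at least one input is 1 — the OR of all inputs.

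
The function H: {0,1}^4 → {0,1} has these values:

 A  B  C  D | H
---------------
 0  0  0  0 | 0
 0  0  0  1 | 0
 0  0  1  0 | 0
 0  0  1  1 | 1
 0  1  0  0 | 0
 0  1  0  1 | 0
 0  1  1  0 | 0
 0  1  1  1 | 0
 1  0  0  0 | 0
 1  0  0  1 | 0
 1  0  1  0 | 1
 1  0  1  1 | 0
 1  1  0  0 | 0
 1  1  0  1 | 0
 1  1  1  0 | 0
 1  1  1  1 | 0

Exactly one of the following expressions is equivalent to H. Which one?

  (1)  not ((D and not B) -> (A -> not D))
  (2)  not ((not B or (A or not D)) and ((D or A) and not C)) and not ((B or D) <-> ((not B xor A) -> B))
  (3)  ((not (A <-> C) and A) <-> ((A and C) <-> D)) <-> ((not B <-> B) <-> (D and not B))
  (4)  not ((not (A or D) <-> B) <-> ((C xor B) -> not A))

(1): at (0,0,1,1) it gives 0, but H = 1 — eliminated.
(3): at (0,0,1,1) it gives 0, but H = 1 — eliminated.
(4): at (0,0,0,0) it gives 1, but H = 0 — eliminated.
(2) is the remaining candidate, and it agrees with H on all 16 inputs.

2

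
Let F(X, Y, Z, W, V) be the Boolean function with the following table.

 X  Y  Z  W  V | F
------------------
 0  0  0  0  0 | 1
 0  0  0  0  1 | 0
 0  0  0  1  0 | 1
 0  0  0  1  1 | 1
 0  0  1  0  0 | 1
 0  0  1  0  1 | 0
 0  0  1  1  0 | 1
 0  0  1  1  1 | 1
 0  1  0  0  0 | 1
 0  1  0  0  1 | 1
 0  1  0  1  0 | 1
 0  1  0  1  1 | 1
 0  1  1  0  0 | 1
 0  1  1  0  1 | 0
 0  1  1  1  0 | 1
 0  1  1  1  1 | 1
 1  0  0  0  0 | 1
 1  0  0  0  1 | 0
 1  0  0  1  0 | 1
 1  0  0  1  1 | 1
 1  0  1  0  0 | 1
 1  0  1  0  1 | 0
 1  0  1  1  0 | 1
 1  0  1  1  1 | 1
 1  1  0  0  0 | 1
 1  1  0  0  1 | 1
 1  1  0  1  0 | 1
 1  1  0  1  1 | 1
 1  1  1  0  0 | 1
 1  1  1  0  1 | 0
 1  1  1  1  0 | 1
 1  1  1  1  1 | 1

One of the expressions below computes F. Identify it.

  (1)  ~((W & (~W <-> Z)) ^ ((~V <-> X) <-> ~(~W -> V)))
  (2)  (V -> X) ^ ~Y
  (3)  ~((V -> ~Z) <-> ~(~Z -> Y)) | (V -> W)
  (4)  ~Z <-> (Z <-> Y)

3

(1): at (0,0,0,0,1) it gives 1, but F = 0 — eliminated.
(2): at (0,0,0,0,0) it gives 0, but F = 1 — eliminated.
(4): at (0,0,0,0,1) it gives 1, but F = 0 — eliminated.
(3) is the remaining candidate, and it agrees with F on all 32 inputs.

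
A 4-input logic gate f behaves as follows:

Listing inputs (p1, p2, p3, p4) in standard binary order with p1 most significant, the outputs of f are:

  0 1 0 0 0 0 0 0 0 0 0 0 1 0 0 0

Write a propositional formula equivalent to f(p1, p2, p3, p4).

The 1-rows are (0,0,0,1), (1,1,0,0). Each contributes one minterm — ¬p1·¬p2·¬p3·p4; p1·p2·¬p3·¬p4 — and their disjunction is a sum-of-products form of f.

f(p1, p2, p3, p4) = (((¬p1 ∧ ¬p2) ∧ ¬p3) ∧ p4) ∨ (((p1 ∧ p2) ∧ ¬p3) ∧ ¬p4)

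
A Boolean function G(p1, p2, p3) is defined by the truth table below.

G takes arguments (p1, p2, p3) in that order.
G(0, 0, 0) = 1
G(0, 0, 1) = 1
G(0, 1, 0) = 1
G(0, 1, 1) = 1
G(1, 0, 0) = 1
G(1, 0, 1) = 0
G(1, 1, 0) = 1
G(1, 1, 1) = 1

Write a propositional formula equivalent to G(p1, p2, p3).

G(p1, p2, p3) = NOT ((p1 AND NOT p2) AND p3)

Only row (1,0,1) gives 0. So G is 1 everywhere except there — the complement of the minterm p1·¬p2·p3.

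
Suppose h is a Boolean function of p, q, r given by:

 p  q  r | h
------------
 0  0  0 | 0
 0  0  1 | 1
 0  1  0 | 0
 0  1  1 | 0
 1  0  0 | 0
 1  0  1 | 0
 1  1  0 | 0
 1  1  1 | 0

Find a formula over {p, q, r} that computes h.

Only row (0,0,1) gives 1. That row's minterm ¬p·¬q·r is h directly.

h(p, q, r) = (~p & ~q) & r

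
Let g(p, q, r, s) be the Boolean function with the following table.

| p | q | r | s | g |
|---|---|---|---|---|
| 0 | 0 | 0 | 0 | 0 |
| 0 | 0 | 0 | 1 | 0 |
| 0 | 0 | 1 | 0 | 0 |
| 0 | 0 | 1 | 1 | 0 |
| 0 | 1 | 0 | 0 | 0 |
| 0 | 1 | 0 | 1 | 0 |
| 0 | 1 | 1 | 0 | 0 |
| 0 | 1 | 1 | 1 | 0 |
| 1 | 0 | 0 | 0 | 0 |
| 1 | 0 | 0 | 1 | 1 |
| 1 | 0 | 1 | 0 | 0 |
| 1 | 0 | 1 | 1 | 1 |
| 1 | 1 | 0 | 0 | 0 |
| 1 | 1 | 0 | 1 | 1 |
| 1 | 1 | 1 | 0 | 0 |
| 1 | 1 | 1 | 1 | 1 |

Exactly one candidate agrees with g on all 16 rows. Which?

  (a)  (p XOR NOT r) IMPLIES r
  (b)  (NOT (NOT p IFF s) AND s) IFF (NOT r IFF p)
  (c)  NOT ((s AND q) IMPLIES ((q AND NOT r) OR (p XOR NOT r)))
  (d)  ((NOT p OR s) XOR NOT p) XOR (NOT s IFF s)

(a) fails at (0,0,1,0): the formula yields 1, g is 0.
(b) fails at (0,0,0,0): the formula yields 1, g is 0.
(c) fails at (0,1,1,1): the formula yields 1, g is 0.
(d) is the remaining candidate, and it agrees with g on all 16 inputs.

d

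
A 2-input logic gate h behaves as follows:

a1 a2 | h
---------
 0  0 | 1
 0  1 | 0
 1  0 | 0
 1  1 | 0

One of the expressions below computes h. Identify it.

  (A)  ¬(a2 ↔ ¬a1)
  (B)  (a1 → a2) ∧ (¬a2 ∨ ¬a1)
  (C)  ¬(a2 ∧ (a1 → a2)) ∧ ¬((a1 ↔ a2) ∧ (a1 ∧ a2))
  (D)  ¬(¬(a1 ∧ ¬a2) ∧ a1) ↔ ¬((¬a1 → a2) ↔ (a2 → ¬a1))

(A) disagrees with h on (1,1) (formula → 1, table → 0); rule it out.
(B) disagrees with h on (0,1) (formula → 1, table → 0); rule it out.
(C) disagrees with h on (1,0) (formula → 1, table → 0); rule it out.
(D) is the remaining candidate, and it agrees with h on all 4 inputs.

D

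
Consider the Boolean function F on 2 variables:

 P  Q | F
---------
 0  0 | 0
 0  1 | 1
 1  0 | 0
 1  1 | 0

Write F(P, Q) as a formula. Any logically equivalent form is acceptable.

F(P, Q) = not P and Q

1 only at (0,1): NOT P AND Q.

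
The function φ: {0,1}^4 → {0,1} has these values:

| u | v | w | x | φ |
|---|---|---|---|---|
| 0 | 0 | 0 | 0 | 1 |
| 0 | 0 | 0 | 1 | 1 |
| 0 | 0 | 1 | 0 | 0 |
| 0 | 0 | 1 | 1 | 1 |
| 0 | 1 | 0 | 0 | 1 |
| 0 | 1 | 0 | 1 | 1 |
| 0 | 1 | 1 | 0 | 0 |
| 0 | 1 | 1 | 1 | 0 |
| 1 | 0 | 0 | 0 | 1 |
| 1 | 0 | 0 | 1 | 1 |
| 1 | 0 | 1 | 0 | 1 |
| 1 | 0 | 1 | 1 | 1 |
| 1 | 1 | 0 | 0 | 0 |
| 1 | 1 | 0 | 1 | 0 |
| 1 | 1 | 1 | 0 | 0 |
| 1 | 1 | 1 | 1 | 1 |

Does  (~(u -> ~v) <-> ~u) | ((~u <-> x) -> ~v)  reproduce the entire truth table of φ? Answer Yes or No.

Check the formula against φ row by row:
  u=0, v=0, w=0, x=0: formula gives 1, φ = 1 ✓
  u=0, v=0, w=0, x=1: formula gives 1, φ = 1 ✓
  u=0, v=0, w=1, x=0: formula gives 1, but φ = 0 ✗
Since they disagree at (0,0,1,0), the expression is not a correct formula for φ.

No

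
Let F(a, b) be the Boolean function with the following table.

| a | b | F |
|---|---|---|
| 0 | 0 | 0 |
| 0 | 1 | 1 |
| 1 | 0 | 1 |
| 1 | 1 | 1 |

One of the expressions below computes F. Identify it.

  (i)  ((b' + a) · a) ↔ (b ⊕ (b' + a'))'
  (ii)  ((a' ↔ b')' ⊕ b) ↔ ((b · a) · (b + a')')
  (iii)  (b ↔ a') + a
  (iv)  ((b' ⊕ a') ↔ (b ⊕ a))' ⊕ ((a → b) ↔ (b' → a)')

(i): at (0,0) it gives 1, but F = 0 — eliminated.
(ii): at (0,0) it gives 1, but F = 0 — eliminated.
(iv): at (0,0) it gives 1, but F = 0 — eliminated.
That leaves (iii). Evaluating it on every row reproduces the table of F exactly.

iii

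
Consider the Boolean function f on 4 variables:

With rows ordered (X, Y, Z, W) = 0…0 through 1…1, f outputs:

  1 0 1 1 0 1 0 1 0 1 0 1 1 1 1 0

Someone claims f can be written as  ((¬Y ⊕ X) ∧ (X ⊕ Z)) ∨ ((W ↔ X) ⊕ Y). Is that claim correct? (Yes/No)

Test each input against both f and the formula:
  X=0, Y=0, Z=0, W=0: formula gives 1, f = 1 ✓
  X=0, Y=0, Z=0, W=1: formula gives 0, f = 0 ✓
  X=0, Y=0, Z=1, W=0: formula gives 1, f = 1 ✓
  X=0, Y=0, Z=1, W=1: formula gives 1, f = 1 ✓
  …and likewise for the remaining 12 rows.
All 16 rows match — the expression computes f exactly.

Yes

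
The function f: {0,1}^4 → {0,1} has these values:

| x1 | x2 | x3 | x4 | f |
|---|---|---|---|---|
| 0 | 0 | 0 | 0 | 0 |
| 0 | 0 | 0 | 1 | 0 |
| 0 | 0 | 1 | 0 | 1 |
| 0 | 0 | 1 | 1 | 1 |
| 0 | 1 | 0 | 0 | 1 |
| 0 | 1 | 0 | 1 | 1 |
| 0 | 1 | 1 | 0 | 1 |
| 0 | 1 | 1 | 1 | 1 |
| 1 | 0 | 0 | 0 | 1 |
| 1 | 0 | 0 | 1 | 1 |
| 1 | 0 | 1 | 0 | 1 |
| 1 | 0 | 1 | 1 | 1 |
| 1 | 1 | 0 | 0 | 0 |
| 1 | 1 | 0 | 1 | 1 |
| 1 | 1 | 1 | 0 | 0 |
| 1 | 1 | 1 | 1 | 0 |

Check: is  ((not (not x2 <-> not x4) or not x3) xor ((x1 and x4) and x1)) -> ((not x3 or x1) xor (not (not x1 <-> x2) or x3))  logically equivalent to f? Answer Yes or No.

Test each input against both f and the formula:
  x1=0, x2=0, x3=0, x4=0: formula gives 0, f = 0 ✓
  x1=0, x2=0, x3=0, x4=1: formula gives 0, f = 0 ✓
  x1=0, x2=0, x3=1, x4=0: formula gives 1, f = 1 ✓
  x1=0, x2=0, x3=1, x4=1: formula gives 1, f = 1 ✓
  …and likewise for the remaining 12 rows.
Every row agrees, so the formula is equivalent.

Yes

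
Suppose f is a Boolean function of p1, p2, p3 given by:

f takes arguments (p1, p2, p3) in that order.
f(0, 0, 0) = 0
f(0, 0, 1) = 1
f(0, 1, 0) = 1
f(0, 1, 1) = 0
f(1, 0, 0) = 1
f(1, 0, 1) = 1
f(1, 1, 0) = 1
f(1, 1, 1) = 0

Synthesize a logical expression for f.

There are just 3 zero rows: (0,0,0), (0,1,1), (1,1,1). Their minterms are ¬p1·¬p2·¬p3, ¬p1·p2·p3, p1·p2·p3; the OR of those covers precisely the 0-outputs, and negating it yields f.

f(p1, p2, p3) = ~((((~p1 & ~p2) & ~p3) | ((~p1 & p2) & p3)) | ((p1 & p2) & p3))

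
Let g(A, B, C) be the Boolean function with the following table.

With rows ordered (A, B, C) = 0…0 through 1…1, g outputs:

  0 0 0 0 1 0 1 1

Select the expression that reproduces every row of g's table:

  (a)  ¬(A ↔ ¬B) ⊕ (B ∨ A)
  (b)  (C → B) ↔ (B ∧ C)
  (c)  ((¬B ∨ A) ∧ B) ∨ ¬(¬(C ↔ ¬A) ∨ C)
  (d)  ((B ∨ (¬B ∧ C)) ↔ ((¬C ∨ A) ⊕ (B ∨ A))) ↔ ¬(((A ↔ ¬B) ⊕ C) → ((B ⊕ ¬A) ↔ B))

c

(a): at (0,0,0) it gives 1, but g = 0 — eliminated.
(b): at (0,0,1) it gives 1, but g = 0 — eliminated.
(d): at (0,0,0) it gives 1, but g = 0 — eliminated.
That leaves (c). Evaluating it on every row reproduces the table of g exactly.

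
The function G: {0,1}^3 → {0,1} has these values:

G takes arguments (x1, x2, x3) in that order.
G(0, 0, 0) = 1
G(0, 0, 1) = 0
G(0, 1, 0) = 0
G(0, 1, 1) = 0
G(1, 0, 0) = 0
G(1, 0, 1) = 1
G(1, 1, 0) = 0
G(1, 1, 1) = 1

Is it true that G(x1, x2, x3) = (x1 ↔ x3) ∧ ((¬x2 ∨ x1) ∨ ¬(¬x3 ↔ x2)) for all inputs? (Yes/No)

Yes

Check the formula against G row by row:
  x1=0, x2=0, x3=0: formula gives 1, G = 1 ✓
  x1=0, x2=0, x3=1: formula gives 0, G = 0 ✓
  x1=0, x2=1, x3=0: formula gives 0, G = 0 ✓
  x1=0, x2=1, x3=1: formula gives 0, G = 0 ✓
  x1=1, x2=0, x3=0: formula gives 0, G = 0 ✓
  …and likewise for the remaining 3 rows.
Every row agrees, so the formula is equivalent.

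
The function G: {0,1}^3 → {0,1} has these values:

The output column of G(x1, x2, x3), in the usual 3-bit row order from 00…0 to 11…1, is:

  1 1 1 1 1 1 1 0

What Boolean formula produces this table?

The output is 0 only when every input is 1 — NAND of all inputs.

G(x1, x2, x3) = not ((x1 and x2) and x3)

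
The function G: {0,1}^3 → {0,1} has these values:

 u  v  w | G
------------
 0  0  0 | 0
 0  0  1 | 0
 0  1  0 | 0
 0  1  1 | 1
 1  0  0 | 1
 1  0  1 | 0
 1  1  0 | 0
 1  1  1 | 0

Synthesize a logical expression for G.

The 1-rows are (0,1,1), (1,0,0). Each contributes one minterm — ¬u·v·w; u·¬v·¬w — and their disjunction is a sum-of-products form of G.

G(u, v, w) = ((NOT u AND v) AND w) OR ((u AND NOT v) AND NOT w)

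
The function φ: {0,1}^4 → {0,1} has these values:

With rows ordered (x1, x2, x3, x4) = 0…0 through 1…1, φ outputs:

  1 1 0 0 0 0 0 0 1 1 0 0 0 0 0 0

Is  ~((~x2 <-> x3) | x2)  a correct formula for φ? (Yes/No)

Check the formula against φ row by row:
  x1=0, x2=0, x3=0, x4=0: formula gives 1, φ = 1 ✓
  x1=0, x2=0, x3=0, x4=1: formula gives 1, φ = 1 ✓
  x1=0, x2=0, x3=1, x4=0: formula gives 0, φ = 0 ✓
  x1=0, x2=0, x3=1, x4=1: formula gives 0, φ = 0 ✓
  … (the remaining 12 rows also agree.)
No disagreement on any input; they are logically equivalent.

Yes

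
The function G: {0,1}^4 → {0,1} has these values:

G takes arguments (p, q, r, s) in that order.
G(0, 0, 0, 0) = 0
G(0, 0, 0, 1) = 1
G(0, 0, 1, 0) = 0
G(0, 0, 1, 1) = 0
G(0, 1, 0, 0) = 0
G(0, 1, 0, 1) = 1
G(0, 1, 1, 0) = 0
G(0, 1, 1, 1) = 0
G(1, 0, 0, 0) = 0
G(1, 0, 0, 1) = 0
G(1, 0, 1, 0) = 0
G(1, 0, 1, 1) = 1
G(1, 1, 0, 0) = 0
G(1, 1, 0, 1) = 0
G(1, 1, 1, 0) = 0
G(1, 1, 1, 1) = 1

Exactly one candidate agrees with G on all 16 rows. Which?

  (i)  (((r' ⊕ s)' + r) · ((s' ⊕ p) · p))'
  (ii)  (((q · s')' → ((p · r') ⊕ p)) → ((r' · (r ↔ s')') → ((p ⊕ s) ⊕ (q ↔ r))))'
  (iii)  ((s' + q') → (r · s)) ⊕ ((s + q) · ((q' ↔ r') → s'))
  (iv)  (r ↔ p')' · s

iv

(i) disagrees with G on (0,0,0,0) (formula → 1, table → 0); rule it out.
(ii) disagrees with G on (0,0,0,1) (formula → 0, table → 1); rule it out.
(iii) disagrees with G on (0,0,0,1) (formula → 0, table → 1); rule it out.
Only (iv) survives; checking it on all 16 rows confirms it matches G.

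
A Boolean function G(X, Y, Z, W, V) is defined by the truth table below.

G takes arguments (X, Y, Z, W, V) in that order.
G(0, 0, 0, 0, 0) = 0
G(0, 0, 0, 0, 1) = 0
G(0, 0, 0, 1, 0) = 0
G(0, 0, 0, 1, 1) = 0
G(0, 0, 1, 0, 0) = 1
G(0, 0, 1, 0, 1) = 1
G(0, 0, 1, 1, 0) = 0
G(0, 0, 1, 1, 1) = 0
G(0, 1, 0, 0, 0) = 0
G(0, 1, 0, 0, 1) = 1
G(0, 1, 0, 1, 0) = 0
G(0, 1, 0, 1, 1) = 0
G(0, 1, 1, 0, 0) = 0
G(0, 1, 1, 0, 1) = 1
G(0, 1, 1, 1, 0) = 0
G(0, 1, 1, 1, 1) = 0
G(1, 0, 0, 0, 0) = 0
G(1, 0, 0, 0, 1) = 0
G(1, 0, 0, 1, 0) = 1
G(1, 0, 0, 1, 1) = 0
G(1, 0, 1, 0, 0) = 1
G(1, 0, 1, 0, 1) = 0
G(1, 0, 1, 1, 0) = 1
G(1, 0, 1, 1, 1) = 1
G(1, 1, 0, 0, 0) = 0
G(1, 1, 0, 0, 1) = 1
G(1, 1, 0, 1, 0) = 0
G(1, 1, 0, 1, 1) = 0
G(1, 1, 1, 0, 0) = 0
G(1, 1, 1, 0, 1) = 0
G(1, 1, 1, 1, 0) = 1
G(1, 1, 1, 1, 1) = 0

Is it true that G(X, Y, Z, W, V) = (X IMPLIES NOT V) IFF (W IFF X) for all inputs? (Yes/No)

No

Test each input against both G and the formula:
  X=0, Y=0, Z=0, W=0, V=0: formula gives 1, but G = 0 ✗
A single disagreement suffices: at (0,0,0,0,0) they differ, so the formula does not compute G.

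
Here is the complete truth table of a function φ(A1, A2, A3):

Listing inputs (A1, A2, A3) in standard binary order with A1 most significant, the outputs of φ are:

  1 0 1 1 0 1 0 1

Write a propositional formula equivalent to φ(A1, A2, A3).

φ(A1, A2, A3) = ~((((~A1 & ~A2) & A3) | ((A1 & ~A2) & ~A3)) | ((A1 & A2) & ~A3))

The 0-rows are (0,0,1), (1,0,0), (1,1,0). Take each as a conjunction (¬A1·¬A2·A3, A1·¬A2·¬A3, A1·A2·¬A3), form their disjunction, and complement — that gives a formula that is 1 everywhere φ is.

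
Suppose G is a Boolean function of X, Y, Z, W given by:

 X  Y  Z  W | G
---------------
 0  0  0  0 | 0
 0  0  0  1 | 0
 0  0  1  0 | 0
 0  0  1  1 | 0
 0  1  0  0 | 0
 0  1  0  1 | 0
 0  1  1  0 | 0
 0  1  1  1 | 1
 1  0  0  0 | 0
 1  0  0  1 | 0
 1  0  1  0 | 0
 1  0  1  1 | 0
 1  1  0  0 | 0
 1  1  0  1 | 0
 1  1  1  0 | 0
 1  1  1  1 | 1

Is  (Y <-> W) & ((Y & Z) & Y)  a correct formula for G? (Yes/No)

Check the formula against G row by row:
  X=0, Y=0, Z=0, W=0: formula gives 0, G = 0 ✓
  X=0, Y=0, Z=0, W=1: formula gives 0, G = 0 ✓
  X=0, Y=0, Z=1, W=0: formula gives 0, G = 0 ✓
  X=0, Y=0, Z=1, W=1: formula gives 0, G = 0 ✓
  …and likewise for the remaining 12 rows.
No disagreement on any input; they are logically equivalent.

Yes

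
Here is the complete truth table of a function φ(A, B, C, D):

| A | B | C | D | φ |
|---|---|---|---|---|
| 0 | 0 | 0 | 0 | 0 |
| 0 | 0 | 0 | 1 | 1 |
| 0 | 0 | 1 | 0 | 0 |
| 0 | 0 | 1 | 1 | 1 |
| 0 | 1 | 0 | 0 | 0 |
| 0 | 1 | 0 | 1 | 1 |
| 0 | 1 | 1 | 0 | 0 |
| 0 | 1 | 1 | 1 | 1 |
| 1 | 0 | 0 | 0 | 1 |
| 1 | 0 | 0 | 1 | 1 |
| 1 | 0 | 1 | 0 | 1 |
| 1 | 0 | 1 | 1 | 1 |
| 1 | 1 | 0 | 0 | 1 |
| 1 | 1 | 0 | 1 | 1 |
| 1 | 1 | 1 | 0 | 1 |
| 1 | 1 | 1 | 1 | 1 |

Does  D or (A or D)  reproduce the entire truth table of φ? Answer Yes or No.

Evaluate D or (A or D) on each row and compare to φ:
  A=0, B=0, C=0, D=0: formula gives 0, φ = 0 ✓
  A=0, B=0, C=0, D=1: formula gives 1, φ = 1 ✓
  A=0, B=0, C=1, D=0: formula gives 0, φ = 0 ✓
  A=0, B=0, C=1, D=1: formula gives 1, φ = 1 ✓
  … (the remaining 12 rows also agree.)
Every row agrees, so the formula is equivalent.

Yes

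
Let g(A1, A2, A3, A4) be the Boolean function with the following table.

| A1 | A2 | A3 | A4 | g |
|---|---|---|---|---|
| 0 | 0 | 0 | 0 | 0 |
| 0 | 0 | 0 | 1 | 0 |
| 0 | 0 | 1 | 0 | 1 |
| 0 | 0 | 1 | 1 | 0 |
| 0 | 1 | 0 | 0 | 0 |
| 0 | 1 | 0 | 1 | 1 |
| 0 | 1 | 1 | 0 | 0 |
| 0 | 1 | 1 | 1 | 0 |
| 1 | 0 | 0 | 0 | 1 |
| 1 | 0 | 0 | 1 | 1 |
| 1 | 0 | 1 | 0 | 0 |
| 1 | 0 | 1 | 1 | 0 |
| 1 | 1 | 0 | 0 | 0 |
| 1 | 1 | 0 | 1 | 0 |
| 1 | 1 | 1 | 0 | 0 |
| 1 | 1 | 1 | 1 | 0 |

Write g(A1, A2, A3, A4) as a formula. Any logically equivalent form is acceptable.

The 1-rows are (0,0,1,0), (0,1,0,1), (1,0,0,0), (1,0,0,1). Each contributes one minterm — ¬A1·¬A2·A3·¬A4; ¬A1·A2·¬A3·A4; A1·¬A2·¬A3·¬A4; A1·¬A2·¬A3·A4 — and their disjunction is a sum-of-products form of g.

g(A1, A2, A3, A4) = (((((NOT A1 AND NOT A2) AND A3) AND NOT A4) OR (((NOT A1 AND A2) AND NOT A3) AND A4)) OR (((A1 AND NOT A2) AND NOT A3) AND NOT A4)) OR (((A1 AND NOT A2) AND NOT A3) AND A4)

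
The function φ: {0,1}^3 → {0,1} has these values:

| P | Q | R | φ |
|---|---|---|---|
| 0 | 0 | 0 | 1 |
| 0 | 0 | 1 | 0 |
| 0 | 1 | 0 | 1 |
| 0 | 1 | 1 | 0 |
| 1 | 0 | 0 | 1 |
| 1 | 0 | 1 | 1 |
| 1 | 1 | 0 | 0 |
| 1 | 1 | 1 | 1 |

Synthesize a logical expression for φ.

φ(P, Q, R) = not ((((not P and not Q) and R) or ((not P and Q) and R)) or ((P and Q) and not R))

φ is 0 on only 3 rows — (0,0,1), (0,1,1), (1,1,0). Writing each as a minterm (¬P·¬Q·R, ¬P·Q·R, P·Q·¬R) and OR-ing them characterizes exactly where φ=0, so φ is the negation of that disjunction.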